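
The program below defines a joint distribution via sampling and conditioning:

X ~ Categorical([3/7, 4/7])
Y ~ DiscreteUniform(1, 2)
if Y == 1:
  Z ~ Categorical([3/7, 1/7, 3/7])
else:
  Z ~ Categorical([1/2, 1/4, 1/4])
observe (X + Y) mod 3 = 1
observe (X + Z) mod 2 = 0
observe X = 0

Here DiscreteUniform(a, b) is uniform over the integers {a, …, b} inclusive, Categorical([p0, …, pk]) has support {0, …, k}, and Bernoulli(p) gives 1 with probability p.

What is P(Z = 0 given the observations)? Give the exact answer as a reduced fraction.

P(Z = 0 | obs) = 1/2

Enumerate traces; 2 have nonzero weight after conditioning:
  (X=0, Y=1, Z=0) weight 9/98
  (X=0, Y=1, Z=2) weight 9/98
Group by Z:
  weight(Z=0) = 9/98
  weight(Z=2) = 9/98
Total weight = 9/98 + 9/98 = 9/49
P(Z=0 | obs) = 9/98 / 9/49 = 1/2
P(Z=2 | obs) = 9/98 / 9/49 = 1/2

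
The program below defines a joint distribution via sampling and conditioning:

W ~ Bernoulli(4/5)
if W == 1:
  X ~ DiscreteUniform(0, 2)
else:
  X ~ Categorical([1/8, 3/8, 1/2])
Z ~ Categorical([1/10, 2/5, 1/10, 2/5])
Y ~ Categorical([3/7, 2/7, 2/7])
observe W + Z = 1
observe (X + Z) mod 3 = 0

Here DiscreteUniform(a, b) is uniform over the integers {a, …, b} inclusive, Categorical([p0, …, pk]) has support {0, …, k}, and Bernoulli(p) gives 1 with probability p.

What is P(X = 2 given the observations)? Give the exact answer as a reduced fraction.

P(X = 2 | obs) = 3/5

Enumerate traces; 6 have nonzero weight after conditioning:
  (W=0, X=2, Z=1, Y=0) weight 3/175
  (W=0, X=2, Z=1, Y=1) weight 2/175
  (W=0, X=2, Z=1, Y=2) weight 2/175
  (W=1, X=0, Z=0, Y=0) weight 2/175
  (W=1, X=0, Z=0, Y=1) weight 4/525
  (W=1, X=0, Z=0, Y=2) weight 4/525
Group by X:
  weight(X=0) = 2/75
  weight(X=2) = 1/25
Total weight = 2/75 + 1/25 = 1/15
P(X=0 | obs) = 2/75 / 1/15 = 2/5
P(X=2 | obs) = 1/25 / 1/15 = 3/5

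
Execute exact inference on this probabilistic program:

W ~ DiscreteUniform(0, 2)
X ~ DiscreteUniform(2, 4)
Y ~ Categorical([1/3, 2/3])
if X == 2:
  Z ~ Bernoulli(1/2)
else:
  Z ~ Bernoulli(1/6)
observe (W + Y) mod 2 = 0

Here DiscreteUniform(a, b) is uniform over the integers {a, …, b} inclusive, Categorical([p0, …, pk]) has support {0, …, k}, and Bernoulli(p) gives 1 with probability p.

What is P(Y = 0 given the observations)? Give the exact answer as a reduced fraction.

P(Y = 0 | obs) = 1/2

Enumerate traces; 18 have nonzero weight after conditioning:
  (W=0, X=2, Y=0, Z=0) weight 1/54
  (W=0, X=2, Y=0, Z=1) weight 1/54
  (W=0, X=3, Y=0, Z=0) weight 5/162
  (W=0, X=3, Y=0, Z=1) weight 1/162
  (W=0, X=4, Y=0, Z=0) weight 5/162
  (W=0, X=4, Y=0, Z=1) weight 1/162
  (W=1, X=2, Y=1, Z=0) weight 1/27
  (W=1, X=2, Y=1, Z=1) weight 1/27
  … 10 more
Group by Y:
  weight(Y=0) = 2/9
  weight(Y=1) = 2/9
Total weight = 2/9 + 2/9 = 4/9
P(Y=0 | obs) = 2/9 / 4/9 = 1/2
P(Y=1 | obs) = 2/9 / 4/9 = 1/2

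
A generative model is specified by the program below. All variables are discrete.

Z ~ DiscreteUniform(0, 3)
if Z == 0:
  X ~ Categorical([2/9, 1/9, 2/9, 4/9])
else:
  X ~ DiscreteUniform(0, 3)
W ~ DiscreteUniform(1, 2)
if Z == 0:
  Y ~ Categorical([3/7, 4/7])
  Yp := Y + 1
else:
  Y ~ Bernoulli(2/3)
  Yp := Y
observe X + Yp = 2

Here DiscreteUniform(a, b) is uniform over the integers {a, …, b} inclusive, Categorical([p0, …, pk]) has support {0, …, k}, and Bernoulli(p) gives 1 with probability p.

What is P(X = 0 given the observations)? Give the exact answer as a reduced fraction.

Enumerate traces; 16 have nonzero weight after conditioning:
  (Z=0, X=0, W=1, Y=1) weight 1/63
  (Z=0, X=0, W=2, Y=1) weight 1/63
  (Z=0, X=1, W=1, Y=0) weight 1/168
  (Z=0, X=1, W=2, Y=0) weight 1/168
  (Z=1, X=1, W=1, Y=1) weight 1/48
  (Z=1, X=1, W=2, Y=1) weight 1/48
  (Z=1, X=2, W=1, Y=0) weight 1/96
  (Z=1, X=2, W=2, Y=0) weight 1/96
  … 8 more
Group by X:
  weight(X=0) = 2/63
  weight(X=1) = 23/168
  weight(X=2) = 1/16
Total weight = 2/63 + 23/168 + 1/16 = 233/1008
P(X=0 | obs) = 2/63 / 233/1008 = 32/233
P(X=1 | obs) = 23/168 / 233/1008 = 138/233
P(X=2 | obs) = 1/16 / 233/1008 = 63/233

P(X = 0 | obs) = 32/233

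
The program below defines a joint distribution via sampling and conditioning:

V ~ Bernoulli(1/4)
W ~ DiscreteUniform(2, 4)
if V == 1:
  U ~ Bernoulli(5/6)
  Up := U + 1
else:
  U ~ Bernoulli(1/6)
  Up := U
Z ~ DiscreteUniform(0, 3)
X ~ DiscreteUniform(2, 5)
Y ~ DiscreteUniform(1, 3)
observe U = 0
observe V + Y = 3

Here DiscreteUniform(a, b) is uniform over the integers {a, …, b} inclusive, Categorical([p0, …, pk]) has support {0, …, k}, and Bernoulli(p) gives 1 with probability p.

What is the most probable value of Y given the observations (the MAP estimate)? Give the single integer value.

argmax_v P(Y = v | obs) = 3

Enumerate traces; 96 have nonzero weight after conditioning:
  (V=0, W=2, U=0, Z=0, X=2, Y=3) weight 5/1152
  (V=0, W=2, U=0, Z=0, X=3, Y=3) weight 5/1152
  (V=0, W=2, U=0, Z=0, X=4, Y=3) weight 5/1152
  (V=0, W=2, U=0, Z=0, X=5, Y=3) weight 5/1152
  (V=0, W=2, U=0, Z=1, X=2, Y=3) weight 5/1152
  (V=0, W=2, U=0, Z=1, X=3, Y=3) weight 5/1152
  (V=0, W=2, U=0, Z=1, X=4, Y=3) weight 5/1152
  (V=0, W=2, U=0, Z=1, X=5, Y=3) weight 5/1152
  (V=1, W=2, U=0, Z=0, X=2, Y=2) weight 1/3456
  … 87 more
Group by Y:
  weight(Y=2) = 1/72
  weight(Y=3) = 5/24
Total weight = 1/72 + 5/24 = 2/9
P(Y=2 | obs) = 1/72 / 2/9 = 1/16
P(Y=3 | obs) = 5/24 / 2/9 = 15/16
argmax = 3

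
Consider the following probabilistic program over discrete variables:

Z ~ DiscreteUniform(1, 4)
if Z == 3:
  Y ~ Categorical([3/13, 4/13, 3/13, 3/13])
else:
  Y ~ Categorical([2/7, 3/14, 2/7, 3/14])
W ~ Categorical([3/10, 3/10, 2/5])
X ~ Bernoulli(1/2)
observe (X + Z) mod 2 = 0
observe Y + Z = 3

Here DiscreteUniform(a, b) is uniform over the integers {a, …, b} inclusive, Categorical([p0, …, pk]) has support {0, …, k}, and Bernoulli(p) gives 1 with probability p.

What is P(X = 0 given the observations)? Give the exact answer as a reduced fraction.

P(X = 0 | obs) = 39/133

Enumerate traces; 9 have nonzero weight after conditioning:
  (Z=1, Y=2, W=0, X=1) weight 3/280
  (Z=1, Y=2, W=1, X=1) weight 3/280
  (Z=1, Y=2, W=2, X=1) weight 1/70
  (Z=2, Y=1, W=0, X=0) weight 9/1120
  (Z=2, Y=1, W=1, X=0) weight 9/1120
  (Z=2, Y=1, W=2, X=0) weight 3/280
  (Z=3, Y=0, W=0, X=1) weight 9/1040
  (Z=3, Y=0, W=1, X=1) weight 9/1040
  … 1 more
Group by X:
  weight(X=0) = 3/112
  weight(X=1) = 47/728
Total weight = 3/112 + 47/728 = 19/208
P(X=0 | obs) = 3/112 / 19/208 = 39/133
P(X=1 | obs) = 47/728 / 19/208 = 94/133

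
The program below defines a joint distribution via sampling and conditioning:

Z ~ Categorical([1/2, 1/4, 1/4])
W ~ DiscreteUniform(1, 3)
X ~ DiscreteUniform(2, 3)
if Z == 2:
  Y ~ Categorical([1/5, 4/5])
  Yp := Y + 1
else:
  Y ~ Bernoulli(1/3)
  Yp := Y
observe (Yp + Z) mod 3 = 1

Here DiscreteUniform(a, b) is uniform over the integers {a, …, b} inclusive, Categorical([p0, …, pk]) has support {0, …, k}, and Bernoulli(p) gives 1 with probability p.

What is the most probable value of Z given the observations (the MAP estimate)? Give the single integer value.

Enumerate traces; 18 have nonzero weight after conditioning:
  (Z=0, W=1, X=2, Y=1) weight 1/36
  (Z=0, W=1, X=3, Y=1) weight 1/36
  (Z=0, W=2, X=2, Y=1) weight 1/36
  (Z=0, W=2, X=3, Y=1) weight 1/36
  (Z=0, W=3, X=2, Y=1) weight 1/36
  (Z=0, W=3, X=3, Y=1) weight 1/36
  (Z=1, W=1, X=2, Y=0) weight 1/36
  (Z=1, W=1, X=3, Y=0) weight 1/36
  (Z=2, W=1, X=2, Y=1) weight 1/30
  … 9 more
Group by Z:
  weight(Z=0) = 1/6
  weight(Z=1) = 1/6
  weight(Z=2) = 1/5
Total weight = 1/6 + 1/6 + 1/5 = 8/15
P(Z=0 | obs) = 1/6 / 8/15 = 5/16
P(Z=1 | obs) = 1/6 / 8/15 = 5/16
P(Z=2 | obs) = 1/5 / 8/15 = 3/8
argmax = 2

argmax_v P(Z = v | obs) = 2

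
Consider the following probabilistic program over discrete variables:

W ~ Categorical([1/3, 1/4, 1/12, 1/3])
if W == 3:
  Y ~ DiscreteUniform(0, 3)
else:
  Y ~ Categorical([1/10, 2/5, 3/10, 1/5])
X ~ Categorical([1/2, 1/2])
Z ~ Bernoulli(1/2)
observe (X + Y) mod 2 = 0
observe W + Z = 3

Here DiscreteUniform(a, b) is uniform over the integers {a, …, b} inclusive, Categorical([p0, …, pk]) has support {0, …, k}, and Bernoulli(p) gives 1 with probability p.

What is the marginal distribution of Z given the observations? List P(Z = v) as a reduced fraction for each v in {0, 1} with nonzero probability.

Enumerate traces; 8 have nonzero weight after conditioning:
  (W=2, Y=0, X=0, Z=1) weight 1/480
  (W=2, Y=1, X=1, Z=1) weight 1/120
  (W=2, Y=2, X=0, Z=1) weight 1/160
  (W=2, Y=3, X=1, Z=1) weight 1/240
  (W=3, Y=0, X=0, Z=0) weight 1/48
  (W=3, Y=1, X=1, Z=0) weight 1/48
  (W=3, Y=2, X=0, Z=0) weight 1/48
  (W=3, Y=3, X=1, Z=0) weight 1/48
Group by Z:
  weight(Z=0) = 1/12
  weight(Z=1) = 1/48
Total weight = 1/12 + 1/48 = 5/48
P(Z=0 | obs) = 1/12 / 5/48 = 4/5
P(Z=1 | obs) = 1/48 / 5/48 = 1/5

P(Z=0) = 4/5, P(Z=1) = 1/5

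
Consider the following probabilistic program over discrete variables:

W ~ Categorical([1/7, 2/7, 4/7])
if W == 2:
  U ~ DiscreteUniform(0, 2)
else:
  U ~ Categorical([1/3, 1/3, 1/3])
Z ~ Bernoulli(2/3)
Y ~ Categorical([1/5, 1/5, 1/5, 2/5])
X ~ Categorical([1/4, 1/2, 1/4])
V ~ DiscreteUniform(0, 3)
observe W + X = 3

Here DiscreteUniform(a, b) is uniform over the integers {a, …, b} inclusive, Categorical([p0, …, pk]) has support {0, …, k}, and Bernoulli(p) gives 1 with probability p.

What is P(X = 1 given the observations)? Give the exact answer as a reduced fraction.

P(X = 1 | obs) = 4/5

Enumerate traces; 192 have nonzero weight after conditioning:
  (W=1, U=0, Z=0, Y=0, X=2, V=0) weight 1/2520
  (W=1, U=0, Z=0, Y=0, X=2, V=1) weight 1/2520
  (W=1, U=0, Z=0, Y=0, X=2, V=2) weight 1/2520
  (W=1, U=0, Z=0, Y=0, X=2, V=3) weight 1/2520
  (W=1, U=0, Z=0, Y=1, X=2, V=0) weight 1/2520
  (W=1, U=0, Z=0, Y=1, X=2, V=1) weight 1/2520
  (W=1, U=0, Z=0, Y=1, X=2, V=2) weight 1/2520
  (W=1, U=0, Z=0, Y=1, X=2, V=3) weight 1/2520
  (W=2, U=0, Z=0, Y=0, X=1, V=0) weight 1/630
  … 183 more
Group by X:
  weight(X=1) = 2/7
  weight(X=2) = 1/14
Total weight = 2/7 + 1/14 = 5/14
P(X=1 | obs) = 2/7 / 5/14 = 4/5
P(X=2 | obs) = 1/14 / 5/14 = 1/5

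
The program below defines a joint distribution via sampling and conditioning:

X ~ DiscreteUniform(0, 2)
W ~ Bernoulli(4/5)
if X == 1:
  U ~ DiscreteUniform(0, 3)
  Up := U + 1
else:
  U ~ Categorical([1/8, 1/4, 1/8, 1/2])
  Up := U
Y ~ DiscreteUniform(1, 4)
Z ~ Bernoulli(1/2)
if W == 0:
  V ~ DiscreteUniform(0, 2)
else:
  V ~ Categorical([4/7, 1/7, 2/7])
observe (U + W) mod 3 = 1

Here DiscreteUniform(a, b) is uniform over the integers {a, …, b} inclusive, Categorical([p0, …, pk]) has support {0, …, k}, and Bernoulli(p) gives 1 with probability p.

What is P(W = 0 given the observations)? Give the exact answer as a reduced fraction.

P(W = 0 | obs) = 3/31

Enumerate traces; 216 have nonzero weight after conditioning:
  (X=0, W=0, U=1, Y=1, Z=0, V=0) weight 1/1440
  (X=0, W=0, U=1, Y=1, Z=0, V=1) weight 1/1440
  (X=0, W=0, U=1, Y=1, Z=0, V=2) weight 1/1440
  (X=0, W=0, U=1, Y=1, Z=1, V=0) weight 1/1440
  (X=0, W=0, U=1, Y=1, Z=1, V=1) weight 1/1440
  (X=0, W=0, U=1, Y=1, Z=1, V=2) weight 1/1440
  (X=0, W=0, U=1, Y=2, Z=0, V=0) weight 1/1440
  (X=0, W=0, U=1, Y=2, Z=0, V=1) weight 1/1440
  (X=0, W=1, U=0, Y=1, Z=0, V=0) weight 1/420
  … 207 more
Group by W:
  weight(W=0) = 1/20
  weight(W=1) = 7/15
Total weight = 1/20 + 7/15 = 31/60
P(W=0 | obs) = 1/20 / 31/60 = 3/31
P(W=1 | obs) = 7/15 / 31/60 = 28/31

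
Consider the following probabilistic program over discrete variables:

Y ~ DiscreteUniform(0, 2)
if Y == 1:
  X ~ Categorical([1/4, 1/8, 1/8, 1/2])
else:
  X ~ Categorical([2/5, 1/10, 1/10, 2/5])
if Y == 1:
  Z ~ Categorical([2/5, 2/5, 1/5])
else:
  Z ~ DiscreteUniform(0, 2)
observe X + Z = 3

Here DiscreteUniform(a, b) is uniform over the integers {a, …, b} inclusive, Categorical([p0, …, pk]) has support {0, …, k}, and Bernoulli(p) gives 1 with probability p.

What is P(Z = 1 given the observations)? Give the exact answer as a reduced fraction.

Enumerate traces; 9 have nonzero weight after conditioning:
  (Y=0, X=1, Z=2) weight 1/90
  (Y=0, X=2, Z=1) weight 1/90
  (Y=0, X=3, Z=0) weight 2/45
  (Y=1, X=1, Z=2) weight 1/120
  (Y=1, X=2, Z=1) weight 1/60
  (Y=1, X=3, Z=0) weight 1/15
  (Y=2, X=1, Z=2) weight 1/90
  (Y=2, X=2, Z=1) weight 1/90
  … 1 more
Group by Z:
  weight(Z=0) = 7/45
  weight(Z=1) = 7/180
  weight(Z=2) = 11/360
Total weight = 7/45 + 7/180 + 11/360 = 9/40
P(Z=0 | obs) = 7/45 / 9/40 = 56/81
P(Z=1 | obs) = 7/180 / 9/40 = 14/81
P(Z=2 | obs) = 11/360 / 9/40 = 11/81

P(Z = 1 | obs) = 14/81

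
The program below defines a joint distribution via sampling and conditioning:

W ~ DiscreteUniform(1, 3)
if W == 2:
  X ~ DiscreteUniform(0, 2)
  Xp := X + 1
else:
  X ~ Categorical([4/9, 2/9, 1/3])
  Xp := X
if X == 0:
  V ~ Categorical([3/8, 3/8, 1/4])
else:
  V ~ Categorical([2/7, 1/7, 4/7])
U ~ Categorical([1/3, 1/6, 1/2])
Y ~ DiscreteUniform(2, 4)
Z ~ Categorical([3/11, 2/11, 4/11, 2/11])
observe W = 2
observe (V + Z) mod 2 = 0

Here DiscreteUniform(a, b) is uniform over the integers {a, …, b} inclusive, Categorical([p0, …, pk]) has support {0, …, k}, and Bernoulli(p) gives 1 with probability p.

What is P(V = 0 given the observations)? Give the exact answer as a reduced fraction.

Enumerate traces; 162 have nonzero weight after conditioning:
  (W=2, X=0, V=0, U=0, Y=2, Z=0) weight 1/792
  (W=2, X=0, V=0, U=0, Y=2, Z=2) weight 1/594
  (W=2, X=0, V=0, U=0, Y=3, Z=0) weight 1/792
  (W=2, X=0, V=0, U=0, Y=3, Z=2) weight 1/594
  (W=2, X=0, V=0, U=0, Y=4, Z=0) weight 1/792
  (W=2, X=0, V=0, U=0, Y=4, Z=2) weight 1/594
  (W=2, X=0, V=0, U=1, Y=2, Z=0) weight 1/1584
  (W=2, X=0, V=0, U=1, Y=2, Z=2) weight 1/1188
  (W=2, X=0, V=1, U=0, Y=2, Z=1) weight 1/1188
  (W=2, X=0, V=2, U=0, Y=2, Z=0) weight 1/1188
  … 152 more
Group by V:
  weight(V=0) = 53/792
  weight(V=1) = 37/1386
  weight(V=2) = 13/132
Total weight = 53/792 + 37/1386 + 13/132 = 355/1848
P(V=0 | obs) = 53/792 / 355/1848 = 371/1065
P(V=1 | obs) = 37/1386 / 355/1848 = 148/1065
P(V=2 | obs) = 13/132 / 355/1848 = 182/355

P(V = 0 | obs) = 371/1065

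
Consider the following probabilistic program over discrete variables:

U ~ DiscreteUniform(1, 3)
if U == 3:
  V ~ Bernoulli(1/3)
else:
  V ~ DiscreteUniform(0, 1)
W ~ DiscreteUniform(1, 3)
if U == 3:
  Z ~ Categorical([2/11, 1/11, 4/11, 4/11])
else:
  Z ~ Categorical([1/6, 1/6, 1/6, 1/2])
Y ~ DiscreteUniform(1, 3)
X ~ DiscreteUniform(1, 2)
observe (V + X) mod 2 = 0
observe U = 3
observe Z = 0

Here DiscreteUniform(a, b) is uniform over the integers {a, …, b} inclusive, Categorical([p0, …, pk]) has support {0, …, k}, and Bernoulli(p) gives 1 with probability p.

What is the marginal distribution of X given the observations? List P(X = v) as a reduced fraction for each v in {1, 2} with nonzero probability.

Enumerate traces; 18 have nonzero weight after conditioning:
  (U=3, V=0, W=1, Z=0, Y=1, X=2) weight 2/891
  (U=3, V=0, W=1, Z=0, Y=2, X=2) weight 2/891
  (U=3, V=0, W=1, Z=0, Y=3, X=2) weight 2/891
  (U=3, V=0, W=2, Z=0, Y=1, X=2) weight 2/891
  (U=3, V=0, W=2, Z=0, Y=2, X=2) weight 2/891
  (U=3, V=0, W=2, Z=0, Y=3, X=2) weight 2/891
  (U=3, V=0, W=3, Z=0, Y=1, X=2) weight 2/891
  (U=3, V=0, W=3, Z=0, Y=2, X=2) weight 2/891
  (U=3, V=1, W=1, Z=0, Y=1, X=1) weight 1/891
  … 9 more
Group by X:
  weight(X=1) = 1/99
  weight(X=2) = 2/99
Total weight = 1/99 + 2/99 = 1/33
P(X=1 | obs) = 1/99 / 1/33 = 1/3
P(X=2 | obs) = 2/99 / 1/33 = 2/3

P(X=1) = 1/3, P(X=2) = 2/3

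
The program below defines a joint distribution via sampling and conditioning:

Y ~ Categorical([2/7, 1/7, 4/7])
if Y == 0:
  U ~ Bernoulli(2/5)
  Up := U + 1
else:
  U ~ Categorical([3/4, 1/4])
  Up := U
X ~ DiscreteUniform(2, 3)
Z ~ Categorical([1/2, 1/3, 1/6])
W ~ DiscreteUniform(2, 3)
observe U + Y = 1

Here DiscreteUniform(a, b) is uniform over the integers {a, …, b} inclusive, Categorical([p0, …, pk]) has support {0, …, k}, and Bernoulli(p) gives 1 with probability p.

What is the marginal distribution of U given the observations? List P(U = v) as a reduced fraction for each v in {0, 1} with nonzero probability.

P(U=0) = 15/31, P(U=1) = 16/31

Enumerate traces; 24 have nonzero weight after conditioning:
  (Y=0, U=1, X=2, Z=0, W=2) weight 1/70
  (Y=0, U=1, X=2, Z=0, W=3) weight 1/70
  (Y=0, U=1, X=2, Z=1, W=2) weight 1/105
  (Y=0, U=1, X=2, Z=1, W=3) weight 1/105
  (Y=0, U=1, X=2, Z=2, W=2) weight 1/210
  (Y=0, U=1, X=2, Z=2, W=3) weight 1/210
  (Y=0, U=1, X=3, Z=0, W=2) weight 1/70
  (Y=0, U=1, X=3, Z=0, W=3) weight 1/70
  (Y=1, U=0, X=2, Z=0, W=2) weight 3/224
  … 15 more
Group by U:
  weight(U=0) = 3/28
  weight(U=1) = 4/35
Total weight = 3/28 + 4/35 = 31/140
P(U=0 | obs) = 3/28 / 31/140 = 15/31
P(U=1 | obs) = 4/35 / 31/140 = 16/31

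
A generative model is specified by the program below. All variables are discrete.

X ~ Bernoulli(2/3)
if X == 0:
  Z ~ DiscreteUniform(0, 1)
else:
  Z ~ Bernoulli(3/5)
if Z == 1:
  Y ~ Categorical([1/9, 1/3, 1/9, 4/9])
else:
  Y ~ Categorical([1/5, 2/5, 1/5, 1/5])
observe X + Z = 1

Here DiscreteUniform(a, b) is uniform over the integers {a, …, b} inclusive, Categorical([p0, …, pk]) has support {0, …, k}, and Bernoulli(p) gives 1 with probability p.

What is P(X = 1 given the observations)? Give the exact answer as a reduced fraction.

Enumerate traces; 8 have nonzero weight after conditioning:
  (X=0, Z=1, Y=0) weight 1/54
  (X=0, Z=1, Y=1) weight 1/18
  (X=0, Z=1, Y=2) weight 1/54
  (X=0, Z=1, Y=3) weight 2/27
  (X=1, Z=0, Y=0) weight 4/75
  (X=1, Z=0, Y=1) weight 8/75
  (X=1, Z=0, Y=2) weight 4/75
  (X=1, Z=0, Y=3) weight 4/75
Group by X:
  weight(X=0) = 1/6
  weight(X=1) = 4/15
Total weight = 1/6 + 4/15 = 13/30
P(X=0 | obs) = 1/6 / 13/30 = 5/13
P(X=1 | obs) = 4/15 / 13/30 = 8/13

P(X = 1 | obs) = 8/13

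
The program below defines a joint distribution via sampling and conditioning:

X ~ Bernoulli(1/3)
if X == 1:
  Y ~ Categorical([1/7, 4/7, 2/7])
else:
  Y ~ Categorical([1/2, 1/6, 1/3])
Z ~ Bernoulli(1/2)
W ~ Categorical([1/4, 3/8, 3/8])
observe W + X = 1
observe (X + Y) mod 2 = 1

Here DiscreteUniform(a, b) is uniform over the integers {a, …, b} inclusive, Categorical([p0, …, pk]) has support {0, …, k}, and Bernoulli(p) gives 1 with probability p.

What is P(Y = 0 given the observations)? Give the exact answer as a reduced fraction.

P(Y = 0 | obs) = 2/13

Enumerate traces; 6 have nonzero weight after conditioning:
  (X=0, Y=1, Z=0, W=1) weight 1/48
  (X=0, Y=1, Z=1, W=1) weight 1/48
  (X=1, Y=0, Z=0, W=0) weight 1/168
  (X=1, Y=0, Z=1, W=0) weight 1/168
  (X=1, Y=2, Z=0, W=0) weight 1/84
  (X=1, Y=2, Z=1, W=0) weight 1/84
Group by Y:
  weight(Y=0) = 1/84
  weight(Y=1) = 1/24
  weight(Y=2) = 1/42
Total weight = 1/84 + 1/24 + 1/42 = 13/168
P(Y=0 | obs) = 1/84 / 13/168 = 2/13
P(Y=1 | obs) = 1/24 / 13/168 = 7/13
P(Y=2 | obs) = 1/42 / 13/168 = 4/13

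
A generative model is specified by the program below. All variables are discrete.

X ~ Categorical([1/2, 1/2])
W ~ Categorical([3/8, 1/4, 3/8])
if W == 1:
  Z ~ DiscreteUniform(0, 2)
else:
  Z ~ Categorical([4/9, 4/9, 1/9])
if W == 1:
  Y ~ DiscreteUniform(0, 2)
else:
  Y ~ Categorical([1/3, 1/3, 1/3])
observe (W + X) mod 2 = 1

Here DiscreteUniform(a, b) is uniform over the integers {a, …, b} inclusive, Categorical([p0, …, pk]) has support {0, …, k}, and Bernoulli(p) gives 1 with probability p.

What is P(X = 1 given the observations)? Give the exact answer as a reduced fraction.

Enumerate traces; 27 have nonzero weight after conditioning:
  (X=0, W=1, Z=0, Y=0) weight 1/72
  (X=0, W=1, Z=0, Y=1) weight 1/72
  (X=0, W=1, Z=0, Y=2) weight 1/72
  (X=0, W=1, Z=1, Y=0) weight 1/72
  (X=0, W=1, Z=1, Y=1) weight 1/72
  (X=0, W=1, Z=1, Y=2) weight 1/72
  (X=0, W=1, Z=2, Y=0) weight 1/72
  (X=0, W=1, Z=2, Y=1) weight 1/72
  (X=1, W=0, Z=0, Y=0) weight 1/36
  … 18 more
Group by X:
  weight(X=0) = 1/8
  weight(X=1) = 3/8
Total weight = 1/8 + 3/8 = 1/2
P(X=0 | obs) = 1/8 / 1/2 = 1/4
P(X=1 | obs) = 3/8 / 1/2 = 3/4

P(X = 1 | obs) = 3/4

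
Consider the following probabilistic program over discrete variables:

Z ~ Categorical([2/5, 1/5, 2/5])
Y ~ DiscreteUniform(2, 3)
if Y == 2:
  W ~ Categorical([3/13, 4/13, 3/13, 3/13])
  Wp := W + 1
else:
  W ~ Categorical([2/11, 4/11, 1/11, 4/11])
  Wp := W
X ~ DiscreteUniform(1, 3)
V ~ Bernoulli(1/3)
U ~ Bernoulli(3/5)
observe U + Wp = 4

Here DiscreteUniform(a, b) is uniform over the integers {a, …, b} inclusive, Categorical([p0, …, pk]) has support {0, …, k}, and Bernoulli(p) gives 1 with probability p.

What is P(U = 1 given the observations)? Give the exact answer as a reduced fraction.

Enumerate traces; 54 have nonzero weight after conditioning:
  (Z=0, Y=2, W=2, X=1, V=0, U=1) weight 2/325
  (Z=0, Y=2, W=2, X=1, V=1, U=1) weight 1/325
  (Z=0, Y=2, W=2, X=2, V=0, U=1) weight 2/325
  (Z=0, Y=2, W=2, X=2, V=1, U=1) weight 1/325
  (Z=0, Y=2, W=2, X=3, V=0, U=1) weight 2/325
  (Z=0, Y=2, W=2, X=3, V=1, U=1) weight 1/325
  (Z=0, Y=2, W=3, X=1, V=0, U=0) weight 4/975
  (Z=0, Y=2, W=3, X=1, V=1, U=0) weight 2/975
  … 46 more
Group by U:
  weight(U=0) = 3/65
  weight(U=1) = 51/286
Total weight = 3/65 + 51/286 = 321/1430
P(U=0 | obs) = 3/65 / 321/1430 = 22/107
P(U=1 | obs) = 51/286 / 321/1430 = 85/107

P(U = 1 | obs) = 85/107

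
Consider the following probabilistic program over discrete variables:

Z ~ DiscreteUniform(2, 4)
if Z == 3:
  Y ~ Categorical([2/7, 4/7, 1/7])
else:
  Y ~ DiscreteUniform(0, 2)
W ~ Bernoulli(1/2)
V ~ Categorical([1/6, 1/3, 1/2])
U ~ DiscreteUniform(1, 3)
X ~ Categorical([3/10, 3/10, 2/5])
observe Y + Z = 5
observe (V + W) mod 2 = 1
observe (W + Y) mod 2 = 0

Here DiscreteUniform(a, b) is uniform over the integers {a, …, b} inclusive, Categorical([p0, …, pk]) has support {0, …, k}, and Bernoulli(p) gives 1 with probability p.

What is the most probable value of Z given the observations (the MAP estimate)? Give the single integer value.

Enumerate traces; 27 have nonzero weight after conditioning:
  (Z=3, Y=2, W=0, V=1, U=1, X=0) weight 1/1260
  (Z=3, Y=2, W=0, V=1, U=1, X=1) weight 1/1260
  (Z=3, Y=2, W=0, V=1, U=1, X=2) weight 1/945
  (Z=3, Y=2, W=0, V=1, U=2, X=0) weight 1/1260
  (Z=3, Y=2, W=0, V=1, U=2, X=1) weight 1/1260
  (Z=3, Y=2, W=0, V=1, U=2, X=2) weight 1/945
  (Z=3, Y=2, W=0, V=1, U=3, X=0) weight 1/1260
  (Z=3, Y=2, W=0, V=1, U=3, X=1) weight 1/1260
  (Z=4, Y=1, W=1, V=0, U=1, X=0) weight 1/1080
  … 18 more
Group by Z:
  weight(Z=3) = 1/126
  weight(Z=4) = 1/27
Total weight = 1/126 + 1/27 = 17/378
P(Z=3 | obs) = 1/126 / 17/378 = 3/17
P(Z=4 | obs) = 1/27 / 17/378 = 14/17
argmax = 4

argmax_v P(Z = v | obs) = 4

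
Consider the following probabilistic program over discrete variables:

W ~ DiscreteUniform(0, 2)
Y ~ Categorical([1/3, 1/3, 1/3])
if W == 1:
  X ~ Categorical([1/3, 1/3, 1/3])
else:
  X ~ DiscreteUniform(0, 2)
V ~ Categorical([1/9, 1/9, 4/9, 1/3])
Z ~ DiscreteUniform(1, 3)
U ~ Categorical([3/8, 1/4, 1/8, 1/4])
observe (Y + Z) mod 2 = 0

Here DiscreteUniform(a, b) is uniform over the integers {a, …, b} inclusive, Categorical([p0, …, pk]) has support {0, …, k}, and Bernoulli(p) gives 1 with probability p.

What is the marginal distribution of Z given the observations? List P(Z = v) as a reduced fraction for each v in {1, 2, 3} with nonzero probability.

P(Z=1) = 1/4, P(Z=2) = 1/2, P(Z=3) = 1/4

Enumerate traces; 576 have nonzero weight after conditioning:
  (W=0, Y=0, X=0, V=0, Z=2, U=0) weight 1/1944
  (W=0, Y=0, X=0, V=0, Z=2, U=1) weight 1/2916
  (W=0, Y=0, X=0, V=0, Z=2, U=2) weight 1/5832
  (W=0, Y=0, X=0, V=0, Z=2, U=3) weight 1/2916
  (W=0, Y=0, X=0, V=1, Z=2, U=0) weight 1/1944
  (W=0, Y=0, X=0, V=1, Z=2, U=1) weight 1/2916
  (W=0, Y=0, X=0, V=1, Z=2, U=2) weight 1/5832
  (W=0, Y=0, X=0, V=1, Z=2, U=3) weight 1/2916
  (W=0, Y=1, X=0, V=0, Z=1, U=0) weight 1/1944
  (W=0, Y=1, X=0, V=0, Z=3, U=0) weight 1/1944
  … 566 more
Group by Z:
  weight(Z=1) = 1/9
  weight(Z=2) = 2/9
  weight(Z=3) = 1/9
Total weight = 1/9 + 2/9 + 1/9 = 4/9
P(Z=1 | obs) = 1/9 / 4/9 = 1/4
P(Z=2 | obs) = 2/9 / 4/9 = 1/2
P(Z=3 | obs) = 1/9 / 4/9 = 1/4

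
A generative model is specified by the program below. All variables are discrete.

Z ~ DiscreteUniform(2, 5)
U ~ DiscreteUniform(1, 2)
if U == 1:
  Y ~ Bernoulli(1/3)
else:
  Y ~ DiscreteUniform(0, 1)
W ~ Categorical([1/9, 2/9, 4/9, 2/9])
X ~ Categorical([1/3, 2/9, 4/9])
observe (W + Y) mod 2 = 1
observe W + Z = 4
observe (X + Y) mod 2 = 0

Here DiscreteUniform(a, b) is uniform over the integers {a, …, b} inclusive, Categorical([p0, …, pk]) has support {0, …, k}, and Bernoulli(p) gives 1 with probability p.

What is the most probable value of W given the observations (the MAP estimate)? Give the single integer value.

argmax_v P(W = v | obs) = 1

Enumerate traces; 8 have nonzero weight after conditioning:
  (Z=2, U=1, Y=1, W=2, X=1) weight 1/243
  (Z=2, U=2, Y=1, W=2, X=1) weight 1/162
  (Z=3, U=1, Y=0, W=1, X=0) weight 1/162
  (Z=3, U=1, Y=0, W=1, X=2) weight 2/243
  (Z=3, U=2, Y=0, W=1, X=0) weight 1/216
  (Z=3, U=2, Y=0, W=1, X=2) weight 1/162
  (Z=4, U=1, Y=1, W=0, X=1) weight 1/972
  (Z=4, U=2, Y=1, W=0, X=1) weight 1/648
Group by W:
  weight(W=0) = 5/1944
  weight(W=1) = 49/1944
  weight(W=2) = 5/486
Total weight = 5/1944 + 49/1944 + 5/486 = 37/972
P(W=0 | obs) = 5/1944 / 37/972 = 5/74
P(W=1 | obs) = 49/1944 / 37/972 = 49/74
P(W=2 | obs) = 5/486 / 37/972 = 10/37
argmax = 1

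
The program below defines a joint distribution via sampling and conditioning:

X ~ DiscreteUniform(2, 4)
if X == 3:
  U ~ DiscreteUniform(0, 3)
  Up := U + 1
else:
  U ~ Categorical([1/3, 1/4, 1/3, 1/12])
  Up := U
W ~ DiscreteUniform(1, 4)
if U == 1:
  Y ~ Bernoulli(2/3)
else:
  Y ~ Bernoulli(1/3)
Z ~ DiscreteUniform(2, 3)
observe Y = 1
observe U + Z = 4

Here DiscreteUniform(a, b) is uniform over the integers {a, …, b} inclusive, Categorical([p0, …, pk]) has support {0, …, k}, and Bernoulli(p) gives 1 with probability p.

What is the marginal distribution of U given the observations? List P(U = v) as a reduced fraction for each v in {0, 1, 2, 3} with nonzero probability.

Enumerate traces; 24 have nonzero weight after conditioning:
  (X=2, U=1, W=1, Y=1, Z=3) weight 1/144
  (X=2, U=1, W=2, Y=1, Z=3) weight 1/144
  (X=2, U=1, W=3, Y=1, Z=3) weight 1/144
  (X=2, U=1, W=4, Y=1, Z=3) weight 1/144
  (X=2, U=2, W=1, Y=1, Z=2) weight 1/216
  (X=2, U=2, W=2, Y=1, Z=2) weight 1/216
  (X=2, U=2, W=3, Y=1, Z=2) weight 1/216
  (X=2, U=2, W=4, Y=1, Z=2) weight 1/216
  … 16 more
Group by U:
  weight(U=1) = 1/12
  weight(U=2) = 11/216
Total weight = 1/12 + 11/216 = 29/216
P(U=1 | obs) = 1/12 / 29/216 = 18/29
P(U=2 | obs) = 11/216 / 29/216 = 11/29

P(U=1) = 18/29, P(U=2) = 11/29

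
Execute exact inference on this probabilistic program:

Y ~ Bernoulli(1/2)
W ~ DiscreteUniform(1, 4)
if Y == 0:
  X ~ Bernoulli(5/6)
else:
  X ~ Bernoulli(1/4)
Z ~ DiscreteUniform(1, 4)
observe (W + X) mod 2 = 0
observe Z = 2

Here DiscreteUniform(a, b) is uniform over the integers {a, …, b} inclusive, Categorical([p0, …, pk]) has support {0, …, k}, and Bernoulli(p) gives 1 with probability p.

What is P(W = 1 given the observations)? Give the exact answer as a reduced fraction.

Enumerate traces; 8 have nonzero weight after conditioning:
  (Y=0, W=1, X=1, Z=2) weight 5/192
  (Y=0, W=2, X=0, Z=2) weight 1/192
  (Y=0, W=3, X=1, Z=2) weight 5/192
  (Y=0, W=4, X=0, Z=2) weight 1/192
  (Y=1, W=1, X=1, Z=2) weight 1/128
  (Y=1, W=2, X=0, Z=2) weight 3/128
  (Y=1, W=3, X=1, Z=2) weight 1/128
  (Y=1, W=4, X=0, Z=2) weight 3/128
Group by W:
  weight(W=1) = 13/384
  weight(W=2) = 11/384
  weight(W=3) = 13/384
  weight(W=4) = 11/384
Total weight = 13/384 + 11/384 + 13/384 + 11/384 = 1/8
P(W=1 | obs) = 13/384 / 1/8 = 13/48
P(W=2 | obs) = 11/384 / 1/8 = 11/48
P(W=3 | obs) = 13/384 / 1/8 = 13/48
P(W=4 | obs) = 11/384 / 1/8 = 11/48

P(W = 1 | obs) = 13/48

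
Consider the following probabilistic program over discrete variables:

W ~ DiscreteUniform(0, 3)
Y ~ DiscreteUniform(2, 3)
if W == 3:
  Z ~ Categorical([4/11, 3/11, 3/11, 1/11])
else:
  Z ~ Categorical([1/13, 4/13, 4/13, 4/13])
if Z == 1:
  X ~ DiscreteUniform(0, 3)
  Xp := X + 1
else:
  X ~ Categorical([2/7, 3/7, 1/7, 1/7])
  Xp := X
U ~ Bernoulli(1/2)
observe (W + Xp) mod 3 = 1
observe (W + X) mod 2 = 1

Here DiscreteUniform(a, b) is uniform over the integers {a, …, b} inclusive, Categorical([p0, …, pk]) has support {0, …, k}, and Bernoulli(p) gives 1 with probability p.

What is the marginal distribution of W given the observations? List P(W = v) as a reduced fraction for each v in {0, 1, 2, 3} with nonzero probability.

Enumerate traces; 40 have nonzero weight after conditioning:
  (W=0, Y=2, Z=0, X=1, U=0) weight 3/1456
  (W=0, Y=2, Z=0, X=1, U=1) weight 3/1456
  (W=0, Y=2, Z=1, X=3, U=0) weight 1/208
  (W=0, Y=2, Z=1, X=3, U=1) weight 1/208
  (W=0, Y=2, Z=2, X=1, U=0) weight 3/364
  (W=0, Y=2, Z=2, X=1, U=1) weight 3/364
  (W=0, Y=2, Z=3, X=1, U=0) weight 3/364
  (W=0, Y=2, Z=3, X=1, U=1) weight 3/364
  (W=1, Y=2, Z=0, X=0, U=0) weight 1/728
  (W=2, Y=2, Z=1, X=1, U=0) weight 1/208
  … 30 more
Group by W:
  weight(W=0) = 17/182
  weight(W=1) = 25/364
  weight(W=2) = 1/52
  weight(W=3) = 3/176
Total weight = 17/182 + 25/364 + 1/52 + 3/176 = 3177/16016
P(W=0 | obs) = 17/182 / 3177/16016 = 1496/3177
P(W=1 | obs) = 25/364 / 3177/16016 = 1100/3177
P(W=2 | obs) = 1/52 / 3177/16016 = 308/3177
P(W=3 | obs) = 3/176 / 3177/16016 = 91/1059

P(W=0) = 1496/3177, P(W=1) = 1100/3177, P(W=2) = 308/3177, P(W=3) = 91/1059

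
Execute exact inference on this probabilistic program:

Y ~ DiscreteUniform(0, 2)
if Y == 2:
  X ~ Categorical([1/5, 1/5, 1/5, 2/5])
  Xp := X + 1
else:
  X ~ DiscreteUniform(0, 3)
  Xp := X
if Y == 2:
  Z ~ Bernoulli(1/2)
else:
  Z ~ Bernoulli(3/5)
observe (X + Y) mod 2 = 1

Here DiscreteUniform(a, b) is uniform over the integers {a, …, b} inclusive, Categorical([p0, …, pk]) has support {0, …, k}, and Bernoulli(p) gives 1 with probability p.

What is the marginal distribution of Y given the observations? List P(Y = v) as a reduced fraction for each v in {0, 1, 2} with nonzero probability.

P(Y=0) = 5/16, P(Y=1) = 5/16, P(Y=2) = 3/8

Enumerate traces; 12 have nonzero weight after conditioning:
  (Y=0, X=1, Z=0) weight 1/30
  (Y=0, X=1, Z=1) weight 1/20
  (Y=0, X=3, Z=0) weight 1/30
  (Y=0, X=3, Z=1) weight 1/20
  (Y=1, X=0, Z=0) weight 1/30
  (Y=1, X=0, Z=1) weight 1/20
  (Y=1, X=2, Z=0) weight 1/30
  (Y=1, X=2, Z=1) weight 1/20
  (Y=2, X=1, Z=0) weight 1/30
  … 3 more
Group by Y:
  weight(Y=0) = 1/6
  weight(Y=1) = 1/6
  weight(Y=2) = 1/5
Total weight = 1/6 + 1/6 + 1/5 = 8/15
P(Y=0 | obs) = 1/6 / 8/15 = 5/16
P(Y=1 | obs) = 1/6 / 8/15 = 5/16
P(Y=2 | obs) = 1/5 / 8/15 = 3/8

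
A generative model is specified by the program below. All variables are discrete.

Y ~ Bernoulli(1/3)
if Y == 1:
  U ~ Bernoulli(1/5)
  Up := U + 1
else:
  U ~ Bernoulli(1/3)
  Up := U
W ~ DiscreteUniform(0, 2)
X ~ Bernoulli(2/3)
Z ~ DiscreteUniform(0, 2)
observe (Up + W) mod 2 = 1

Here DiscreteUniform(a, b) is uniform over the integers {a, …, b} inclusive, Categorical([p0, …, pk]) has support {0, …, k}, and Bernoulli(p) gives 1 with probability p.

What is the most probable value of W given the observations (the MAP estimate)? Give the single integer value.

argmax_v P(W = v | obs) = 1

Enumerate traces; 36 have nonzero weight after conditioning:
  (Y=0, U=0, W=1, X=0, Z=0) weight 4/243
  (Y=0, U=0, W=1, X=0, Z=1) weight 4/243
  (Y=0, U=0, W=1, X=0, Z=2) weight 4/243
  (Y=0, U=0, W=1, X=1, Z=0) weight 8/243
  (Y=0, U=0, W=1, X=1, Z=1) weight 8/243
  (Y=0, U=0, W=1, X=1, Z=2) weight 8/243
  (Y=0, U=1, W=0, X=0, Z=0) weight 2/243
  (Y=0, U=1, W=0, X=0, Z=1) weight 2/243
  (Y=0, U=1, W=2, X=0, Z=0) weight 2/243
  … 27 more
Group by W:
  weight(W=0) = 22/135
  weight(W=1) = 23/135
  weight(W=2) = 22/135
Total weight = 22/135 + 23/135 + 22/135 = 67/135
P(W=0 | obs) = 22/135 / 67/135 = 22/67
P(W=1 | obs) = 23/135 / 67/135 = 23/67
P(W=2 | obs) = 22/135 / 67/135 = 22/67
argmax = 1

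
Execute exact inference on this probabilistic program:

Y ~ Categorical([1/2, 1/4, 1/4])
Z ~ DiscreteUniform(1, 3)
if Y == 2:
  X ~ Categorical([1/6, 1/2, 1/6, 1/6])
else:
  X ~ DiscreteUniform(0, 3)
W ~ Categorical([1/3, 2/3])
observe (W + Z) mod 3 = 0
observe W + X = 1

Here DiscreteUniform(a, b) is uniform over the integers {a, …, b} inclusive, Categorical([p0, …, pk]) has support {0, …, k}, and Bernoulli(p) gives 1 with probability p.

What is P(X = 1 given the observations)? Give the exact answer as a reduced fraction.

P(X = 1 | obs) = 15/37

Enumerate traces; 6 have nonzero weight after conditioning:
  (Y=0, Z=2, X=0, W=1) weight 1/36
  (Y=0, Z=3, X=1, W=0) weight 1/72
  (Y=1, Z=2, X=0, W=1) weight 1/72
  (Y=1, Z=3, X=1, W=0) weight 1/144
  (Y=2, Z=2, X=0, W=1) weight 1/108
  (Y=2, Z=3, X=1, W=0) weight 1/72
Group by X:
  weight(X=0) = 11/216
  weight(X=1) = 5/144
Total weight = 11/216 + 5/144 = 37/432
P(X=0 | obs) = 11/216 / 37/432 = 22/37
P(X=1 | obs) = 5/144 / 37/432 = 15/37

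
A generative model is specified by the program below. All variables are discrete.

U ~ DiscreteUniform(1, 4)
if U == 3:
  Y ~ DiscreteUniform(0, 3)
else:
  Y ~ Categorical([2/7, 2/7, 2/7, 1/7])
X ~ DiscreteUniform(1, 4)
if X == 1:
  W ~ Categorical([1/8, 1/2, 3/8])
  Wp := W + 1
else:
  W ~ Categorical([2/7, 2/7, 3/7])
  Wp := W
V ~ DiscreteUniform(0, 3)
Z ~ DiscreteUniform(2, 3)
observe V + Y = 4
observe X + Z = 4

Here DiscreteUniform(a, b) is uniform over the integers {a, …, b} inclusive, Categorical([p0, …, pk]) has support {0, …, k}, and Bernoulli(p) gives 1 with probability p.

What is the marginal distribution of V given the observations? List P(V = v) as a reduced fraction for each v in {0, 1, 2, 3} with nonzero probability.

Enumerate traces; 72 have nonzero weight after conditioning:
  (U=1, Y=1, X=1, W=0, V=3, Z=3) weight 1/3584
  (U=1, Y=1, X=1, W=1, V=3, Z=3) weight 1/896
  (U=1, Y=1, X=1, W=2, V=3, Z=3) weight 3/3584
  (U=1, Y=1, X=2, W=0, V=3, Z=2) weight 1/1568
  (U=1, Y=1, X=2, W=1, V=3, Z=2) weight 1/1568
  (U=1, Y=1, X=2, W=2, V=3, Z=2) weight 3/3136
  (U=1, Y=2, X=1, W=0, V=2, Z=3) weight 1/3584
  (U=1, Y=2, X=1, W=1, V=2, Z=3) weight 1/896
  (U=1, Y=3, X=1, W=0, V=1, Z=3) weight 1/7168
  … 63 more
Group by V:
  weight(V=1) = 19/1792
  weight(V=2) = 31/1792
  weight(V=3) = 31/1792
Total weight = 19/1792 + 31/1792 + 31/1792 = 81/1792
P(V=1 | obs) = 19/1792 / 81/1792 = 19/81
P(V=2 | obs) = 31/1792 / 81/1792 = 31/81
P(V=3 | obs) = 31/1792 / 81/1792 = 31/81

P(V=1) = 19/81, P(V=2) = 31/81, P(V=3) = 31/81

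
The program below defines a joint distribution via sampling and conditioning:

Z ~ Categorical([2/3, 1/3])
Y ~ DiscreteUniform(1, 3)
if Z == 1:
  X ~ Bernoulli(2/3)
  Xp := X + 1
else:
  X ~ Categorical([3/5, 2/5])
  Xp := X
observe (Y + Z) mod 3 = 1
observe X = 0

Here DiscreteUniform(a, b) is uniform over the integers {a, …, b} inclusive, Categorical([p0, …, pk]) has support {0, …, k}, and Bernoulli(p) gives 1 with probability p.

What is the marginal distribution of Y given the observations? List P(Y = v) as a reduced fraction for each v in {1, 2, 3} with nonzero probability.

Enumerate traces; 2 have nonzero weight after conditioning:
  (Z=0, Y=1, X=0) weight 2/15
  (Z=1, Y=3, X=0) weight 1/27
Group by Y:
  weight(Y=1) = 2/15
  weight(Y=3) = 1/27
Total weight = 2/15 + 1/27 = 23/135
P(Y=1 | obs) = 2/15 / 23/135 = 18/23
P(Y=3 | obs) = 1/27 / 23/135 = 5/23

P(Y=1) = 18/23, P(Y=3) = 5/23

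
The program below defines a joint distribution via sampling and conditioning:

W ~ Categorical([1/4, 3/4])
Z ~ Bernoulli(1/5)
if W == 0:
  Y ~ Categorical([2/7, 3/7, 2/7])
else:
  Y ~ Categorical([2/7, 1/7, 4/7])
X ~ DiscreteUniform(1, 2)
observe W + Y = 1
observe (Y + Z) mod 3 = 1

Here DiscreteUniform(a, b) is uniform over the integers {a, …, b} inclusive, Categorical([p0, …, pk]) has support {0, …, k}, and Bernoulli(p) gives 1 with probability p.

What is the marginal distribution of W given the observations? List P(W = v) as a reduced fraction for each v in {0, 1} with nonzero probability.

Enumerate traces; 4 have nonzero weight after conditioning:
  (W=0, Z=0, Y=1, X=1) weight 3/70
  (W=0, Z=0, Y=1, X=2) weight 3/70
  (W=1, Z=1, Y=0, X=1) weight 3/140
  (W=1, Z=1, Y=0, X=2) weight 3/140
Group by W:
  weight(W=0) = 3/35
  weight(W=1) = 3/70
Total weight = 3/35 + 3/70 = 9/70
P(W=0 | obs) = 3/35 / 9/70 = 2/3
P(W=1 | obs) = 3/70 / 9/70 = 1/3

P(W=0) = 2/3, P(W=1) = 1/3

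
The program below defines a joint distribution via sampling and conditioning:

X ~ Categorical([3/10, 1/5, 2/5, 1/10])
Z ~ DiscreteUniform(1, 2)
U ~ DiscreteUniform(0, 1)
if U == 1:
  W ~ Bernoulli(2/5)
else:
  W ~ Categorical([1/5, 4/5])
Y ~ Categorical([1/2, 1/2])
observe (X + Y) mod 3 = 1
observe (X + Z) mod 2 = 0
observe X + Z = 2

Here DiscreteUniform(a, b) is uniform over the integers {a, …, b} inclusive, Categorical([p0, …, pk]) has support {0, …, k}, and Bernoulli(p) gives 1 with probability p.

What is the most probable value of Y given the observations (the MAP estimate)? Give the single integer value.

Enumerate traces; 8 have nonzero weight after conditioning:
  (X=0, Z=2, U=0, W=0, Y=1) weight 3/400
  (X=0, Z=2, U=0, W=1, Y=1) weight 3/100
  (X=0, Z=2, U=1, W=0, Y=1) weight 9/400
  (X=0, Z=2, U=1, W=1, Y=1) weight 3/200
  (X=1, Z=1, U=0, W=0, Y=0) weight 1/200
  (X=1, Z=1, U=0, W=1, Y=0) weight 1/50
  (X=1, Z=1, U=1, W=0, Y=0) weight 3/200
  (X=1, Z=1, U=1, W=1, Y=0) weight 1/100
Group by Y:
  weight(Y=0) = 1/20
  weight(Y=1) = 3/40
Total weight = 1/20 + 3/40 = 1/8
P(Y=0 | obs) = 1/20 / 1/8 = 2/5
P(Y=1 | obs) = 3/40 / 1/8 = 3/5
argmax = 1

argmax_v P(Y = v | obs) = 1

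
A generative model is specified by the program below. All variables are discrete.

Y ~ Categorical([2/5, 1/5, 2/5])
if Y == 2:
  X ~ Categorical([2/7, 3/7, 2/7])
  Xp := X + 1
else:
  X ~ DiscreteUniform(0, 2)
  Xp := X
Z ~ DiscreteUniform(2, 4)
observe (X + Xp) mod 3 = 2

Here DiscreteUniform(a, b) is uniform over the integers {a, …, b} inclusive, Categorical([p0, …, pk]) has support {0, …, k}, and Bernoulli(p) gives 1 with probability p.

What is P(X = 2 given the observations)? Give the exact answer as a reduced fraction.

Enumerate traces; 9 have nonzero weight after conditioning:
  (Y=0, X=1, Z=2) weight 2/45
  (Y=0, X=1, Z=3) weight 2/45
  (Y=0, X=1, Z=4) weight 2/45
  (Y=1, X=1, Z=2) weight 1/45
  (Y=1, X=1, Z=3) weight 1/45
  (Y=1, X=1, Z=4) weight 1/45
  (Y=2, X=2, Z=2) weight 4/105
  (Y=2, X=2, Z=3) weight 4/105
  … 1 more
Group by X:
  weight(X=1) = 1/5
  weight(X=2) = 4/35
Total weight = 1/5 + 4/35 = 11/35
P(X=1 | obs) = 1/5 / 11/35 = 7/11
P(X=2 | obs) = 4/35 / 11/35 = 4/11

P(X = 2 | obs) = 4/11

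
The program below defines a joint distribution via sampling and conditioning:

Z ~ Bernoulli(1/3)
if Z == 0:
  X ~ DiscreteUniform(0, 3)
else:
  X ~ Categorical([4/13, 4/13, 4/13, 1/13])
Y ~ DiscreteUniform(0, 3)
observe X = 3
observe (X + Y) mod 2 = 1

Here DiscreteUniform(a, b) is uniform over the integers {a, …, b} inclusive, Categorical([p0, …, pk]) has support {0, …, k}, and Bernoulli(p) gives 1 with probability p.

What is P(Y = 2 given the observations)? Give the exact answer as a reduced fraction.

P(Y = 2 | obs) = 1/2

Enumerate traces; 4 have nonzero weight after conditioning:
  (Z=0, X=3, Y=0) weight 1/24
  (Z=0, X=3, Y=2) weight 1/24
  (Z=1, X=3, Y=0) weight 1/156
  (Z=1, X=3, Y=2) weight 1/156
Group by Y:
  weight(Y=0) = 5/104
  weight(Y=2) = 5/104
Total weight = 5/104 + 5/104 = 5/52
P(Y=0 | obs) = 5/104 / 5/52 = 1/2
P(Y=2 | obs) = 5/104 / 5/52 = 1/2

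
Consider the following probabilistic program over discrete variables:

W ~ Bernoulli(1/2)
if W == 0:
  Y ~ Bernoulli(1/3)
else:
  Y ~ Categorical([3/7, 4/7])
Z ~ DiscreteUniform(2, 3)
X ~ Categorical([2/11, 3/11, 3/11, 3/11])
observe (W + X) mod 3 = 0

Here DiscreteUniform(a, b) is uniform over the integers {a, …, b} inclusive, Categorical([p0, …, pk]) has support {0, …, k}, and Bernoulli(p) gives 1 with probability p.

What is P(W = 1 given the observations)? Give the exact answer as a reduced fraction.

Enumerate traces; 12 have nonzero weight after conditioning:
  (W=0, Y=0, Z=2, X=0) weight 1/33
  (W=0, Y=0, Z=2, X=3) weight 1/22
  (W=0, Y=0, Z=3, X=0) weight 1/33
  (W=0, Y=0, Z=3, X=3) weight 1/22
  (W=0, Y=1, Z=2, X=0) weight 1/66
  (W=0, Y=1, Z=2, X=3) weight 1/44
  (W=0, Y=1, Z=3, X=0) weight 1/66
  (W=0, Y=1, Z=3, X=3) weight 1/44
  (W=1, Y=0, Z=2, X=2) weight 9/308
  … 3 more
Group by W:
  weight(W=0) = 5/22
  weight(W=1) = 3/22
Total weight = 5/22 + 3/22 = 4/11
P(W=0 | obs) = 5/22 / 4/11 = 5/8
P(W=1 | obs) = 3/22 / 4/11 = 3/8

P(W = 1 | obs) = 3/8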